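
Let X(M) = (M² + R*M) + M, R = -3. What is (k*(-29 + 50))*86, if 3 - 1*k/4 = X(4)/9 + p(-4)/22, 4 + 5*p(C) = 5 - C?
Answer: 492436/33 ≈ 14922.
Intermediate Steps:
p(C) = ⅕ - C/5 (p(C) = -⅘ + (5 - C)/5 = -⅘ + (1 - C/5) = ⅕ - C/5)
X(M) = M² - 2*M (X(M) = (M² - 3*M) + M = M² - 2*M)
k = 818/99 (k = 12 - 4*((4*(-2 + 4))/9 + (⅕ - ⅕*(-4))/22) = 12 - 4*((4*2)*(⅑) + (⅕ + ⅘)*(1/22)) = 12 - 4*(8*(⅑) + 1*(1/22)) = 12 - 4*(8/9 + 1/22) = 12 - 4*185/198 = 12 - 370/99 = 818/99 ≈ 8.2626)
(k*(-29 + 50))*86 = (818*(-29 + 50)/99)*86 = ((818/99)*21)*86 = (5726/33)*86 = 492436/33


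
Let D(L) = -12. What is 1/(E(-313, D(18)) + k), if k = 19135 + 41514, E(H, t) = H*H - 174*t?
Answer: 1/160706 ≈ 6.2225e-6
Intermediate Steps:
E(H, t) = H**2 - 174*t
k = 60649
1/(E(-313, D(18)) + k) = 1/(((-313)**2 - 174*(-12)) + 60649) = 1/((97969 + 2088) + 60649) = 1/(100057 + 60649) = 1/160706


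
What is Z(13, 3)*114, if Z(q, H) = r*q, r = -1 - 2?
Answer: -4446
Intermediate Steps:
r = -3
Z(q, H) = -3*q
Z(13, 3)*114 = -3*13*114 = -39*114 = -4446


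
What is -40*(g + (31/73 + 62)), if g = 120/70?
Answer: -1311000/511 ≈ -2565.6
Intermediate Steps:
g = 12/7 (g = 120*(1/70) = 12/7 ≈ 1.7143)
-40*(g + (31/73 + 62)) = -40*(12/7 + (31/73 + 62)) = -40*(12/7 + 4557/73) = -40*32775/511 = -1311000/511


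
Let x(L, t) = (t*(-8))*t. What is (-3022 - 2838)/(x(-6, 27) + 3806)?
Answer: 2930/1013 ≈ 2.8924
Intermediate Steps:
x(L, t) = -8*t² (x(L, t) = (-8*t)*t = -8*t²)
(-3022 - 2838)/(x(-6, 27) + 3806) = (-3022 - 2838)/(-8*27² + 3806) = -5860/(-8*729 + 3806) = -5860/(-5832 + 3806) = -5860/(-2026) = -5860*(-1/2026) = 2930/1013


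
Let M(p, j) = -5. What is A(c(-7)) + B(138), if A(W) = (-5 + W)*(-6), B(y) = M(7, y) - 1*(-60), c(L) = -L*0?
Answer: 85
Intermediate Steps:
c(L) = 0
B(y) = 55 (B(y) = -5 - 1*(-60) = -5 + 60 = 55)
A(W) = 30 - 6*W
A(c(-7)) + B(138) = (30 - 6*0) + 55 = (30 + 0) + 55 = 30 + 55 = 85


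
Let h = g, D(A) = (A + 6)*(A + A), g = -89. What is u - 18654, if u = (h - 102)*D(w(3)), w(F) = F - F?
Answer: -18654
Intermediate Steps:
w(F) = 0
D(A) = 2*A*(6 + A) (D(A) = (6 + A)*(2*A) = 2*A*(6 + A))
h = -89
u = 0 (u = (-89 - 102)*(2*0*(6 + 0)) = -382*0*6 = -191*0 = 0)
u - 18654 = 0 - 18654 = -18654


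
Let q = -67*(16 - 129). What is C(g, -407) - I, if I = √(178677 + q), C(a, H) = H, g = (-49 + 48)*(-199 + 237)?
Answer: -407 - 2*√46562 ≈ -838.56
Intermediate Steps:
q = 7571 (q = -67*(-113) = 7571)
g = -38 (g = -1*38 = -38)
I = 2*√46562 (I = √(178677 + 7571) = √186248 = 2*√46562 ≈ 431.56)
C(g, -407) - I = -407 - 2*√46562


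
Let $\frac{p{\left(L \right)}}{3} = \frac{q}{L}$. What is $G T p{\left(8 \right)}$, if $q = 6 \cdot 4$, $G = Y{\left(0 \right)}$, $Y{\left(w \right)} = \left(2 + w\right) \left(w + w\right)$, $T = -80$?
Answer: $0$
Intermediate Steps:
$Y{\left(w \right)} = 2 w \left(2 + w\right)$ ($Y{\left(w \right)} = \left(2 + w\right) 2 w = 2 w \left(2 + w\right)$)
$G = 0$ ($G = 2 \cdot 0 \left(2 + 0\right) = 2 \cdot 0 \cdot 2 = 0$)
$q = 24$
$p{\left(L \right)} = \frac{72}{L}$ ($p{\left(L \right)} = 3 \frac{24}{L} = \frac{72}{L}$)
$G T p{\left(8 \right)} = 0 \left(-80\right) \frac{72}{8} = 0 \cdot 72 \cdot \frac{1}{8} = 0 \cdot 9 = 0$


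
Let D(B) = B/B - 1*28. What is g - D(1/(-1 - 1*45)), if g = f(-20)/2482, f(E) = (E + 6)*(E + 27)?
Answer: 33458/1241 ≈ 26.961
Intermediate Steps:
f(E) = (6 + E)*(27 + E)
D(B) = -27 (D(B) = 1 - 28 = -27)
g = -49/1241 (g = (162 + (-20)**2 + 33*(-20))/2482 = (162 + 400 - 660)*(1/2482) = -98*1/2482 = -49/1241 ≈ -0.039484)
g - D(1/(-1 - 1*45)) = -49/1241 - 1*(-27) = -49/1241 + 27 = 33458/1241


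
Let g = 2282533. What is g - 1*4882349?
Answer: -2599816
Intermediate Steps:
g - 1*4882349 = 2282533 - 1*4882349 = 2282533 - 4882349 = -2599816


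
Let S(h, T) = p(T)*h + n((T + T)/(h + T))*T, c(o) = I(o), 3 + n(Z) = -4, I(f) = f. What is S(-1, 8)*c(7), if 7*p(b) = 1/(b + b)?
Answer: -6273/16 ≈ -392.06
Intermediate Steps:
n(Z) = -7 (n(Z) = -3 - 4 = -7)
c(o) = o
p(b) = 1/(14*b) (p(b) = 1/(7*(b + b)) = 1/(7*((2*b))) = (1/(2*b))/7 = 1/(14*b))
S(h, T) = -7*T + h/(14*T) (S(h, T) = (1/(14*T))*h - 7*T = h/(14*T) - 7*T = -7*T + h/(14*T))
S(-1, 8)*c(7) = (-7*8 + (1/14)*(-1)/8)*7 = (-56 + (1/14)*(-1)*(⅛))*7 = (-56 - 1/112)*7 = -6273/112*7 = -6273/16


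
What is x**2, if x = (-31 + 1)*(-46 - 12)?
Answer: 3027600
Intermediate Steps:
x = 1740 (x = -30*(-58) = 1740)
x**2 = 1740**2 = 3027600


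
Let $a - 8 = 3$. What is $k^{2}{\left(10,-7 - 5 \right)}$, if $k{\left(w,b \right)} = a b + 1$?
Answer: $17161$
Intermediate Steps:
$a = 11$ ($a = 8 + 3 = 11$)
$k{\left(w,b \right)} = 1 + 11 b$ ($k{\left(w,b \right)} = 11 b + 1 = 1 + 11 b$)
$k^{2}{\left(10,-7 - 5 \right)} = \left(1 + 11 \left(-7 - 5\right)\right)^{2} = \left(1 + 11 \left(-12\right)\right)^{2} = \left(1 - 132\right)^{2} = \left(-131\right)^{2} = 17161$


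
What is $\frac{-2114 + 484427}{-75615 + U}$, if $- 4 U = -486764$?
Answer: $\frac{482313}{46076} \approx 10.468$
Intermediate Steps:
$U = 121691$ ($U = \left(- \frac{1}{4}\right) \left(-486764\right) = 121691$)
$\frac{-2114 + 484427}{-75615 + U} = \frac{-2114 + 484427}{-75615 + 121691} = \frac{482313}{46076}$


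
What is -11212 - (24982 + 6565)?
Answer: -42759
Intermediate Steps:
-11212 - (24982 + 6565) = -11212 - 1*31547 = -11212 - 31547 = -42759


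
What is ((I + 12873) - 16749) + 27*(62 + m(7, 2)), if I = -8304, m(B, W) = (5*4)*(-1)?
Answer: -11046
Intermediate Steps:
m(B, W) = -20 (m(B, W) = 20*(-1) = -20)
((I + 12873) - 16749) + 27*(62 + m(7, 2)) = ((-8304 + 12873) - 16749) + 27*(62 - 20) = (4569 - 16749) + 27*42 = -12180 + 1134 = -11046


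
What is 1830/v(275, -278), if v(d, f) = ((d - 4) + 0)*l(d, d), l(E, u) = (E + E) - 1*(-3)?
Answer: 1830/149863 ≈ 0.012211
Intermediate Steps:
l(E, u) = 3 + 2*E (l(E, u) = 2*E + 3 = 3 + 2*E)
v(d, f) = (-4 + d)*(3 + 2*d) (v(d, f) = ((d - 4) + 0)*(3 + 2*d) = ((-4 + d) + 0)*(3 + 2*d) = (-4 + d)*(3 + 2*d))
1830/v(275, -278) = 1830/(((-4 + 275)*(3 + 2*275))) = 1830/((271*(3 + 550))) = 1830/((271*553)) = 1830/149863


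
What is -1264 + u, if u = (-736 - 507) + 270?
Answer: -2237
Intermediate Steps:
u = -973 (u = -1243 + 270 = -973)
-1264 + u = -1264 - 973 = -2237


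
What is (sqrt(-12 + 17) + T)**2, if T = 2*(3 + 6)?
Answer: (18 + sqrt(5))**2 ≈ 409.50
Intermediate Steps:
T = 18 (T = 2*9 = 18)
(sqrt(-12 + 17) + T)**2 = (sqrt(-12 + 17) + 18)**2 = (sqrt(5) + 18)**2 = (18 + sqrt(5))**2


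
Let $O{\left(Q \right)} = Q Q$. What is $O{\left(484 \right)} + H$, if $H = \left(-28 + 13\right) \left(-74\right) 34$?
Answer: $271996$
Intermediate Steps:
$O{\left(Q \right)} = Q^{2}$
$H = 37740$ ($H = \left(-15\right) \left(-74\right) 34 = 1110 \cdot 34 = 37740$)
$O{\left(484 \right)} + H = 484^{2} + 37740 = 234256 + 37740 = 271996$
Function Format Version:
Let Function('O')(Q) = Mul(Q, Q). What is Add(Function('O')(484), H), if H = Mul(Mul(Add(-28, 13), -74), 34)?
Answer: 271996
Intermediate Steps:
Function('O')(Q) = Pow(Q, 2)
H = 37740 (H = Mul(Mul(-15, -74), 34) = Mul(1110, 34) = 37740)
Add(Function('O')(484), H) = Add(Pow(484, 2), 37740) = Add(234256, 37740) = 271996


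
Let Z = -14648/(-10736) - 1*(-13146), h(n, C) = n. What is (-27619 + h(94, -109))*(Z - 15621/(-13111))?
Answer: -6367863060564375/17594962 ≈ -3.6191e+8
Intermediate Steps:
Z = 17643763/1342 (Z = -14648*(-1/10736) + 13146 = 1831/1342 + 13146 = 17643763/1342 ≈ 13147.)
(-27619 + h(94, -109))*(Z - 15621/(-13111)) = (-27619 + 94)*(17643763/1342 - 15621/(-13111)) = -27525*(17643763/1342 - 15621*(-1/13111)) = -27525*(17643763/1342 + 15621/13111) = -27525*231348340075/17594962 = -6367863060564375/17594962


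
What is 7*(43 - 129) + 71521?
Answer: 70919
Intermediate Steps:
7*(43 - 129) + 71521 = 7*(-86) + 71521 = -602 + 71521 = 70919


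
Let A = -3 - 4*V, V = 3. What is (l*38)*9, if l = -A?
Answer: 5130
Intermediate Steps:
A = -15 (A = -3 - 4*3 = -3 - 12 = -15)
l = 15 (l = -1*(-15) = 15)
(l*38)*9 = (15*38)*9 = 570*9 = 5130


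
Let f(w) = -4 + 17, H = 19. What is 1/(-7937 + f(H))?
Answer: -1/7924 ≈ -0.00012620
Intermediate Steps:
f(w) = 13
1/(-7937 + f(H)) = 1/(-7937 + 13) = 1/(-7924) = -1/7924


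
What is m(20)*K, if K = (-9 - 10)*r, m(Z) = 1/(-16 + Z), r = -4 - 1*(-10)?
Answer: -57/2 ≈ -28.500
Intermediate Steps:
r = 6 (r = -4 + 10 = 6)
K = -114 (K = (-9 - 10)*6 = -19*6 = -114)
m(20)*K = -114/(-16 + 20) = -114/4 = (1/4)*(-114) = -57/2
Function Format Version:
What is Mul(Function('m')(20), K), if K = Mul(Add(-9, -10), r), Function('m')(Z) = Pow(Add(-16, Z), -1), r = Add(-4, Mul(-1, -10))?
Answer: Rational(-57, 2) ≈ -28.500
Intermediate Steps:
r = 6 (r = Add(-4, 10) = 6)
K = -114 (K = Mul(Add(-9, -10), 6) = Mul(-19, 6) = -114)
Mul(Function('m')(20), K) = Mul(Pow(Add(-16, 20), -1), -114) = Mul(Pow(4, -1), -114) = Mul(Rational(1, 4), -114) = Rational(-57, 2)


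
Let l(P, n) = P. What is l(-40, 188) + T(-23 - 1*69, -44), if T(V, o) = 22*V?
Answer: -2064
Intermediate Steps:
l(-40, 188) + T(-23 - 1*69, -44) = -40 + 22*(-23 - 1*69) = -40 + 22*(-23 - 69) = -40 + 22*(-92) = -40 - 2024 = -2064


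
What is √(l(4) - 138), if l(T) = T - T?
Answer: I*√138 ≈ 11.747*I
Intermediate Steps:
l(T) = 0
√(l(4) - 138) = √(0 - 138) = √(-138) = I*√138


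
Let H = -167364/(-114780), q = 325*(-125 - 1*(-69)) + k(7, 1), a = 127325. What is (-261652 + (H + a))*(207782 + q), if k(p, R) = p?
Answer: -243588460934912/9565 ≈ -2.5467e+10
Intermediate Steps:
q = -18193 (q = 325*(-125 - 1*(-69)) + 7 = 325*(-125 + 69) + 7 = 325*(-56) + 7 = -18200 + 7 = -18193)
H = 13947/9565 (H = -167364*(-1/114780) = 13947/9565 ≈ 1.4581)
(-261652 + (H + a))*(207782 + q) = (-261652 + (13947/9565 + 127325))*(207782 - 18193) = (-261652 + 1217877572/9565)*189589 = -1284823808/9565*189589 = -243588460934912/9565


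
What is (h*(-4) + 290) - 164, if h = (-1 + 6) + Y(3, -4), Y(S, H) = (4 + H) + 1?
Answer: 102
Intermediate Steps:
Y(S, H) = 5 + H
h = 6 (h = (-1 + 6) + (5 - 4) = 5 + 1 = 6)
(h*(-4) + 290) - 164 = (6*(-4) + 290) - 164 = (-24 + 290) - 164 = 266 - 164 = 102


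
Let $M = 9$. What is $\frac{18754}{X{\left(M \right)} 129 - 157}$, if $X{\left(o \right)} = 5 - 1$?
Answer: $\frac{18754}{359} \approx 52.24$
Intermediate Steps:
$X{\left(o \right)} = 4$
$\frac{18754}{X{\left(M \right)} 129 - 157} = \frac{18754}{4 \cdot 129 - 157} = \frac{18754}{516 - 157} = \frac{18754}{359}$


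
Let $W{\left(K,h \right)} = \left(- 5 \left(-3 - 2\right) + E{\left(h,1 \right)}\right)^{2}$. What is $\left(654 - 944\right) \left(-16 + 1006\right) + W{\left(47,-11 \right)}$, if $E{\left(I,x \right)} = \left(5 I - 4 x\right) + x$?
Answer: $-286011$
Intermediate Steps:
$E{\left(I,x \right)} = - 3 x + 5 I$ ($E{\left(I,x \right)} = \left(- 4 x + 5 I\right) + x = - 3 x + 5 I$)
$W{\left(K,h \right)} = \left(22 + 5 h\right)^{2}$ ($W{\left(K,h \right)} = \left(- 5 \left(-3 - 2\right) + \left(\left(-3\right) 1 + 5 h\right)\right)^{2} = \left(\left(-5\right) \left(-5\right) + \left(-3 + 5 h\right)\right)^{2} = \left(25 + \left(-3 + 5 h\right)\right)^{2} = \left(22 + 5 h\right)^{2}$)
$\left(654 - 944\right) \left(-16 + 1006\right) + W{\left(47,-11 \right)} = \left(654 - 944\right) \left(-16 + 1006\right) + \left(22 + 5 \left(-11\right)\right)^{2} = \left(-290\right) 990 + \left(22 - 55\right)^{2} = -287100 + \left(-33\right)^{2} = -287100 + 1089 = -286011$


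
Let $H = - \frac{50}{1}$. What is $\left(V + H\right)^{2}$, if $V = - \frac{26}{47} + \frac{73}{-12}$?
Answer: $\frac{1020355249}{318096} \approx 3207.7$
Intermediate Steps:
$V = - \frac{3743}{564}$ ($V = \left(-26\right) \frac{1}{47} + 73 \left(- \frac{1}{12}\right) = - \frac{26}{47} - \frac{73}{12} = - \frac{3743}{564} \approx -6.6365$)
$H = -50$ ($H = \left(-50\right) 1 = -50$)
$\left(V + H\right)^{2} = \left(- \frac{3743}{564} - 50\right)^{2} = \left(- \frac{31943}{564}\right)^{2} = \frac{1020355249}{318096}$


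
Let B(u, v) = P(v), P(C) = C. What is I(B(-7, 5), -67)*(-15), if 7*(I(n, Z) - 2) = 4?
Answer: -270/7 ≈ -38.571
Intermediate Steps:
B(u, v) = v
I(n, Z) = 18/7 (I(n, Z) = 2 + (⅐)*4 = 2 + 4/7 = 18/7)
I(B(-7, 5), -67)*(-15) = (18/7)*(-15) = -270/7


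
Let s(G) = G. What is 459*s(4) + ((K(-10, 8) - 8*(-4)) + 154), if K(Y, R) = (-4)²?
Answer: 2038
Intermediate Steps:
K(Y, R) = 16
459*s(4) + ((K(-10, 8) - 8*(-4)) + 154) = 459*4 + ((16 - 8*(-4)) + 154) = 1836 + ((16 + 32) + 154) = 1836 + (48 + 154) = 1836 + 202 = 2038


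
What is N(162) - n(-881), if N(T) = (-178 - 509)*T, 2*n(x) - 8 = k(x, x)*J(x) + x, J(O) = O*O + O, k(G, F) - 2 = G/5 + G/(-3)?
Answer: -278525497/6 ≈ -4.6421e+7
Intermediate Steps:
k(G, F) = 2 - 2*G/15 (k(G, F) = 2 + (G/5 + G/(-3)) = 2 + (G*(1/5) + G*(-1/3)) = 2 + (G/5 - G/3) = 2 - 2*G/15)
J(O) = O + O**2 (J(O) = O**2 + O = O + O**2)
n(x) = 4 + x/2 + x*(1 + x)*(2 - 2*x/15)/2 (n(x) = 4 + ((2 - 2*x/15)*(x*(1 + x)) + x)/2 = 4 + (x*(1 + x)*(2 - 2*x/15) + x)/2 = 4 + (x + x*(1 + x)*(2 - 2*x/15))/2 = 4 + (x/2 + x*(1 + x)*(2 - 2*x/15)/2) = 4 + x/2 + x*(1 + x)*(2 - 2*x/15)/2)
N(T) = -687*T
N(162) - n(-881) = -687*162 - (4 + (1/2)*(-881) - 1/15*(-881)*(1 - 881)*(-15 - 881)) = -111294 - (4 - 881/2 - 1/15*(-881)*(-880)*(-896)) = -111294 - (4 - 881/2 + 138930176/3) = -111294 - 1*277857733/6 = -111294 - 277857733/6 = -278525497/6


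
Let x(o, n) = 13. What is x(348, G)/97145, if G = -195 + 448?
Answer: 13/97145 ≈ 0.00013382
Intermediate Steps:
G = 253
x(348, G)/97145 = 13/97145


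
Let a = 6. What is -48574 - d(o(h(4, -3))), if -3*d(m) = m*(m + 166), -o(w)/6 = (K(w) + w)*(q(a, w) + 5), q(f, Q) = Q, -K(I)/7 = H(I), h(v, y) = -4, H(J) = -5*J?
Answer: 248066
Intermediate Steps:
K(I) = 35*I (K(I) = -(-35)*I = 35*I)
o(w) = -216*w*(5 + w) (o(w) = -6*(35*w + w)*(w + 5) = -6*36*w*(5 + w) = -216*w*(5 + w))
d(m) = -m*(166 + m)/3 (d(m) = -m*(m + 166)/3 = -m*(166 + m)/3)
-48574 - d(o(h(4, -3))) = -48574 - (-1)*216*(-4)*(-5 - 1*(-4))*(166 + 216*(-4)*(-5 - 1*(-4)))/3 = -48574 - (-1)*216*(-4)*(-5 + 4)*(166 + 216*(-4)*(-5 + 4))/3 = -48574 - (-1)*216*(-4)*(-1)*(166 + 216*(-4)*(-1))/3 = -48574 - (-1)*864*(166 + 864)/3 = -48574 - (-1)*864*1030/3 = -48574 - 1*(-296640) = -48574 + 296640 = 248066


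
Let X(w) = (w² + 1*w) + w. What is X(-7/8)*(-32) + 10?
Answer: 83/2 ≈ 41.500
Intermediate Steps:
X(w) = w² + 2*w (X(w) = (w² + w) + w = (w + w²) + w = w² + 2*w)
X(-7/8)*(-32) + 10 = ((-7/8)*(2 - 7/8))*(-32) + 10 = ((-7*⅛)*(2 - 7*⅛))*(-32) + 10 = -7*(2 - 7/8)/8*(-32) + 10 = -7/8*9/8*(-32) + 10 = -63/64*(-32) + 10 = 63/2 + 10 = 83/2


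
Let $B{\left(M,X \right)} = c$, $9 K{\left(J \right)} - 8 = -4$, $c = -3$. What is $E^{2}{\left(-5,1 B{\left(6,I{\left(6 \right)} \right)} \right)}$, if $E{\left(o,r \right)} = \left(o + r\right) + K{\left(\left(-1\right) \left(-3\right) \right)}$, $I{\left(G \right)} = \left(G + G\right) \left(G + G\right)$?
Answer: $\frac{4624}{81} \approx 57.086$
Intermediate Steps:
$K{\left(J \right)} = \frac{4}{9}$ ($K{\left(J \right)} = \frac{8}{9} + \frac{1}{9} \left(-4\right) = \frac{8}{9} - \frac{4}{9} = \frac{4}{9}$)
$I{\left(G \right)} = 4 G^{2}$ ($I{\left(G \right)} = 2 G 2 G = 4 G^{2}$)
$B{\left(M,X \right)} = -3$
$E{\left(o,r \right)} = \frac{4}{9} + o + r$ ($E{\left(o,r \right)} = \left(o + r\right) + \frac{4}{9} = \frac{4}{9} + o + r$)
$E^{2}{\left(-5,1 B{\left(6,I{\left(6 \right)} \right)} \right)} = \left(\frac{4}{9} - 5 + 1 \left(-3\right)\right)^{2} = \left(\frac{4}{9} - 5 - 3\right)^{2} = \left(- \frac{68}{9}\right)^{2} = \frac{4624}{81}$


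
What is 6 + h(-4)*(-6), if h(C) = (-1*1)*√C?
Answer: 6 + 12*I ≈ 6.0 + 12.0*I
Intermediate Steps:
h(C) = -√C
6 + h(-4)*(-6) = 6 - √(-4)*(-6) = 6 - 2*I*(-6) = 6 + 12*I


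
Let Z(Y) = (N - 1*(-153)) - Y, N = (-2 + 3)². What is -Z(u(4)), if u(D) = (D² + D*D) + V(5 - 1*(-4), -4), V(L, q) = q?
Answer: -126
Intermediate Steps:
u(D) = -4 + 2*D² (u(D) = (D² + D*D) - 4 = (D² + D²) - 4 = 2*D² - 4 = -4 + 2*D²)
N = 1 (N = 1² = 1)
Z(Y) = 154 - Y (Z(Y) = (1 - 1*(-153)) - Y = (1 + 153) - Y = 154 - Y)
-Z(u(4)) = -(154 - (-4 + 2*4²)) = -(154 - (-4 + 2*16)) = -(154 - (-4 + 32)) = -(154 - 1*28) = -(154 - 28) = -1*126 = -126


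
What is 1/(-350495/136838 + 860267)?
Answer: 136838/117716865251 ≈ 1.1624e-6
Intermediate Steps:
1/(-350495/136838 + 860267) = 1/(117716865251/136838) = 136838/117716865251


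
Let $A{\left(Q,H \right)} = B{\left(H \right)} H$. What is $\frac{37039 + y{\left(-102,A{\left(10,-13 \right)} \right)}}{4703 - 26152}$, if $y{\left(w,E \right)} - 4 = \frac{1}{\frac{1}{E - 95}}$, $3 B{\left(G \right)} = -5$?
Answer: $- \frac{110909}{64347} \approx -1.7236$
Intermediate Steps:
$B{\left(G \right)} = - \frac{5}{3}$ ($B{\left(G \right)} = \frac{1}{3} \left(-5\right) = - \frac{5}{3}$)
$A{\left(Q,H \right)} = - \frac{5 H}{3}$
$y{\left(w,E \right)} = -91 + E$ ($y{\left(w,E \right)} = 4 + \frac{1}{\frac{1}{E - 95}} = 4 + \frac{1}{\frac{1}{-95 + E}} = 4 + \left(-95 + E\right) = -91 + E$)
$\frac{37039 + y{\left(-102,A{\left(10,-13 \right)} \right)}}{4703 - 26152} = \frac{37039 - \frac{208}{3}}{4703 - 26152} = \frac{37039 + \left(-91 + \frac{65}{3}\right)}{-21449} = \left(37039 - \frac{208}{3}\right) \left(- \frac{1}{21449}\right) = \frac{110909}{3} \left(- \frac{1}{21449}\right) = - \frac{110909}{64347}$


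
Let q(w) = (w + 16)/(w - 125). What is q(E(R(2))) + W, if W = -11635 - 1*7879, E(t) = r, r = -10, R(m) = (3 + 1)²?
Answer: -878132/45 ≈ -19514.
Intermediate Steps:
R(m) = 16 (R(m) = 4² = 16)
E(t) = -10
W = -19514 (W = -11635 - 7879 = -19514)
q(w) = (16 + w)/(-125 + w)
q(E(R(2))) + W = (16 - 10)/(-125 - 10) - 19514 = 6/(-135) - 19514 = -1/135*6 - 19514 = -2/45 - 19514 = -878132/45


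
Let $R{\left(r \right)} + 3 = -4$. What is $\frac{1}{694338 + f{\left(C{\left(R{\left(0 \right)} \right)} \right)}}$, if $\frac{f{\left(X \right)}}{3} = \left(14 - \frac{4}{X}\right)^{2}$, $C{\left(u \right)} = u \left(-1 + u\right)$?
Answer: $\frac{196}{136204323} \approx 1.439 \cdot 10^{-6}$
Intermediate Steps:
$R{\left(r \right)} = -7$ ($R{\left(r \right)} = -3 - 4 = -7$)
$f{\left(X \right)} = 3 \left(14 - \frac{4}{X}\right)^{2}$
$\frac{1}{694338 + f{\left(C{\left(R{\left(0 \right)} \right)} \right)}} = \frac{1}{694338 + \frac{12 \left(-2 + 7 \left(- 7 \left(-1 - 7\right)\right)\right)^{2}}{49 \left(-1 - 7\right)^{2}}} = \frac{1}{694338 + \frac{12 \left(-2 + 7 \left(\left(-7\right) \left(-8\right)\right)\right)^{2}}{3136}} = \frac{1}{694338 + \frac{12 \left(-2 + 7 \cdot 56\right)^{2}}{3136}} = \frac{1}{694338 + 12 \cdot \frac{1}{3136} \left(-2 + 392\right)^{2}} = \frac{1}{694338 + 12 \cdot \frac{1}{3136} \cdot 390^{2}} = \frac{1}{694338 + 12 \cdot \frac{1}{3136} \cdot 152100} = \frac{1}{694338 + \frac{114075}{196}} = \frac{1}{\frac{136204323}{196}} = \frac{196}{136204323}$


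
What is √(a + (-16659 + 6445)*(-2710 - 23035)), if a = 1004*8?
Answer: √262967462 ≈ 16216.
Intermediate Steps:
a = 8032
√(a + (-16659 + 6445)*(-2710 - 23035)) = √(8032 + (-16659 + 6445)*(-2710 - 23035)) = √(8032 - 10214*(-25745)) = √(8032 + 262959430) = √262967462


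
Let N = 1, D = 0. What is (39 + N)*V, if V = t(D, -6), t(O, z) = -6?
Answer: -240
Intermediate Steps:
V = -6
(39 + N)*V = (39 + 1)*(-6) = 40*(-6) = -240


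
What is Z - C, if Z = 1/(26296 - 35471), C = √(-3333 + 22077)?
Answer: -1/9175 - 2*√4686 ≈ -136.91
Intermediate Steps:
C = 2*√4686 (C = √18744 = 2*√4686 ≈ 136.91)
Z = -1/9175 (Z = 1/(-9175) = -1/9175 ≈ -0.00010899)
Z - C = -1/9175 - 2*√4686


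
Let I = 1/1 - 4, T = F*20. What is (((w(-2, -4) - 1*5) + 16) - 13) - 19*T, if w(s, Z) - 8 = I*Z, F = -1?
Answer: 398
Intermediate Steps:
T = -20 (T = -1*20 = -20)
I = -3 (I = 1 - 4 = -3)
w(s, Z) = 8 - 3*Z
(((w(-2, -4) - 1*5) + 16) - 13) - 19*T = ((((8 - 3*(-4)) - 1*5) + 16) - 13) - 19*(-20) = ((((8 + 12) - 5) + 16) - 13) + 380 = (((20 - 5) + 16) - 13) + 380 = ((15 + 16) - 13) + 380 = (31 - 13) + 380 = 18 + 380 = 398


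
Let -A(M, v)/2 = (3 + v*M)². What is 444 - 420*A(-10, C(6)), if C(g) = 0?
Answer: 8004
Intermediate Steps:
A(M, v) = -2*(3 + M*v)² (A(M, v) = -2*(3 + v*M)² = -2*(3 + M*v)²)
444 - 420*A(-10, C(6)) = 444 - (-840)*(3 - 10*0)² = 444 - (-840)*(3 + 0)² = 444 - (-840)*3² = 444 - (-840)*9 = 444 - 420*(-18) = 444 + 7560 = 8004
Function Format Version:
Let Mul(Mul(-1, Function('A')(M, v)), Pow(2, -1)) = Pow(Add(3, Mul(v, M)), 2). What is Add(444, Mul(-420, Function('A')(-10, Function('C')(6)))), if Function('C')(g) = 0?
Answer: 8004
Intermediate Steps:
Function('A')(M, v) = Mul(-2, Pow(Add(3, Mul(M, v)), 2)) (Function('A')(M, v) = Mul(-2, Pow(Add(3, Mul(v, M)), 2)) = Mul(-2, Pow(Add(3, Mul(M, v)), 2)))
Add(444, Mul(-420, Function('A')(-10, Function('C')(6)))) = Add(444, Mul(-420, Mul(-2, Pow(Add(3, Mul(-10, 0)), 2)))) = Add(444, Mul(-420, Mul(-2, Pow(Add(3, 0), 2)))) = Add(444, Mul(-420, Mul(-2, Pow(3, 2)))) = Add(444, Mul(-420, Mul(-2, 9))) = Add(444, Mul(-420, -18)) = Add(444, 7560) = 8004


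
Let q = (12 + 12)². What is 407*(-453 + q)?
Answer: 50061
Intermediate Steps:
q = 576 (q = 24² = 576)
407*(-453 + q) = 407*(-453 + 576) = 407*123 = 50061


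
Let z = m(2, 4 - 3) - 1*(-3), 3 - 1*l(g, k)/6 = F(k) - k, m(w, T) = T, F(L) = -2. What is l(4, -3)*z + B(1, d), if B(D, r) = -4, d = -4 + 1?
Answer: 44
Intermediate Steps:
d = -3
l(g, k) = 30 + 6*k (l(g, k) = 18 - 6*(-2 - k) = 18 + (12 + 6*k) = 30 + 6*k)
z = 4 (z = (4 - 3) - 1*(-3) = 1 + 3 = 4)
l(4, -3)*z + B(1, d) = (30 + 6*(-3))*4 - 4 = (30 - 18)*4 - 4 = 12*4 - 4 = 48 - 4 = 44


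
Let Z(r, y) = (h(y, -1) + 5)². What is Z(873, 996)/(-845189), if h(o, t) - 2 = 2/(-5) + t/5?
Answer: -1024/21129725 ≈ -4.8463e-5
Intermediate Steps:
h(o, t) = 8/5 + t/5 (h(o, t) = 2 + (2/(-5) + t/5) = 2 + (2*(-⅕) + t*(⅕)) = 2 + (-⅖ + t/5) = 8/5 + t/5)
Z(r, y) = 1024/25 (Z(r, y) = ((8/5 + (⅕)*(-1)) + 5)² = ((8/5 - ⅕) + 5)² = (7/5 + 5)² = (32/5)² = 1024/25)
Z(873, 996)/(-845189) = (1024/25)/(-845189) = (1024/25)*(-1/845189) = -1024/21129725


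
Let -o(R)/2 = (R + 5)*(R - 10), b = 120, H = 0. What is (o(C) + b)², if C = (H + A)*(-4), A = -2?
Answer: 29584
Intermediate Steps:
C = 8 (C = (0 - 2)*(-4) = -2*(-4) = 8)
o(R) = -2*(-10 + R)*(5 + R) (o(R) = -2*(R + 5)*(R - 10) = -2*(5 + R)*(-10 + R) = -2*(-10 + R)*(5 + R))
(o(C) + b)² = ((100 - 2*8² + 10*8) + 120)² = ((100 - 2*64 + 80) + 120)² = ((100 - 128 + 80) + 120)² = (52 + 120)² = 172² = 29584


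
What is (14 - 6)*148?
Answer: 1184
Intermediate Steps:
(14 - 6)*148 = 8*148 = 1184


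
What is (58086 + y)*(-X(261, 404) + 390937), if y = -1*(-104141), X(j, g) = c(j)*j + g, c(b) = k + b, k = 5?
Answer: 52092225289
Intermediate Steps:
c(b) = 5 + b
X(j, g) = g + j*(5 + j) (X(j, g) = (5 + j)*j + g = j*(5 + j) + g = g + j*(5 + j))
y = 104141
(58086 + y)*(-X(261, 404) + 390937) = (58086 + 104141)*(-(404 + 261*(5 + 261)) + 390937) = 162227*(-(404 + 261*266) + 390937) = 162227*(-(404 + 69426) + 390937) = 162227*(-1*69830 + 390937) = 162227*(-69830 + 390937) = 162227*321107 = 52092225289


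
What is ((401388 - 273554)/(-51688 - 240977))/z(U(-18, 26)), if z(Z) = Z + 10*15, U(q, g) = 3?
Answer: -127834/44777745 ≈ -0.0028549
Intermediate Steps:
z(Z) = 150 + Z (z(Z) = Z + 150 = 150 + Z)
((401388 - 273554)/(-51688 - 240977))/z(U(-18, 26)) = ((401388 - 273554)/(-51688 - 240977))/(150 + 3) = (127834/(-292665))/153 = (127834*(-1/292665))*(1/153) = -127834/292665*1/153 = -127834/44777745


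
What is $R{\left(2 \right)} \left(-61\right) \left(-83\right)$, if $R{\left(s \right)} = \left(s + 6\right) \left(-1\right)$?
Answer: $-40504$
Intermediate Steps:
$R{\left(s \right)} = -6 - s$ ($R{\left(s \right)} = \left(6 + s\right) \left(-1\right) = -6 - s$)
$R{\left(2 \right)} \left(-61\right) \left(-83\right) = \left(-6 - 2\right) \left(-61\right) \left(-83\right) = \left(-8\right) \left(-61\right) \left(-83\right) = 488 \left(-83\right) = -40504$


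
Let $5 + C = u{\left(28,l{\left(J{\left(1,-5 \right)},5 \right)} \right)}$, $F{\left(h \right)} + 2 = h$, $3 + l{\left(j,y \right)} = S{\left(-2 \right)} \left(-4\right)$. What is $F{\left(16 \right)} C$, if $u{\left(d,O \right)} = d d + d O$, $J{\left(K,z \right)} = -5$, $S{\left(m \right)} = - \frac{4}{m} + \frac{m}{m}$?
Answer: $5026$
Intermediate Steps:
$S{\left(m \right)} = 1 - \frac{4}{m}$ ($S{\left(m \right)} = - \frac{4}{m} + 1 = 1 - \frac{4}{m}$)
$l{\left(j,y \right)} = -15$ ($l{\left(j,y \right)} = -3 + \frac{-4 - 2}{-2} \left(-4\right) = -3 + \left(- \frac{1}{2}\right) \left(-6\right) \left(-4\right) = -3 + 3 \left(-4\right) = -3 - 12 = -15$)
$u{\left(d,O \right)} = d^{2} + O d$
$F{\left(h \right)} = -2 + h$
$C = 359$ ($C = -5 + 28 \left(-15 + 28\right) = -5 + 28 \cdot 13 = -5 + 364 = 359$)
$F{\left(16 \right)} C = \left(-2 + 16\right) 359 = 14 \cdot 359 = 5026$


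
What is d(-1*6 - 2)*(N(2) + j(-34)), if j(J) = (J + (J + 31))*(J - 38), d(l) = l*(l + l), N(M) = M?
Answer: 341248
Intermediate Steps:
d(l) = 2*l² (d(l) = l*(2*l) = 2*l²)
j(J) = (-38 + J)*(31 + 2*J) (j(J) = (J + (31 + J))*(-38 + J) = (31 + 2*J)*(-38 + J) = (-38 + J)*(31 + 2*J))
d(-1*6 - 2)*(N(2) + j(-34)) = (2*(-1*6 - 2)²)*(2 + (-1178 - 45*(-34) + 2*(-34)²)) = (2*(-6 - 2)²)*(2 + (-1178 + 1530 + 2*1156)) = (2*(-8)²)*(2 + (-1178 + 1530 + 2312)) = (2*64)*(2 + 2664) = 128*2666 = 341248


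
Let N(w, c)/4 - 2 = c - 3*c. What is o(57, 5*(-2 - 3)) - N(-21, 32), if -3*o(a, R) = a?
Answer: 229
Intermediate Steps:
N(w, c) = 8 - 8*c (N(w, c) = 8 + 4*(c - 3*c) = 8 + 4*(-2*c) = 8 - 8*c)
o(a, R) = -a/3
o(57, 5*(-2 - 3)) - N(-21, 32) = -⅓*57 - (8 - 8*32) = -19 - (8 - 256) = -19 - 1*(-248) = -19 + 248 = 229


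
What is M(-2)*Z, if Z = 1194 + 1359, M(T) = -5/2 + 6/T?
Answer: -28083/2 ≈ -14042.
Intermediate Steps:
M(T) = -5/2 + 6/T (M(T) = -5*½ + 6/T = -5/2 + 6/T)
Z = 2553
M(-2)*Z = (-5/2 + 6/(-2))*2553 = (-5/2 + 6*(-½))*2553 = (-5/2 - 3)*2553 = -11/2*2553 = -28083/2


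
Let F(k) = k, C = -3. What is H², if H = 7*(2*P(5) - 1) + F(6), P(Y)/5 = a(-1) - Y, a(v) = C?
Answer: 314721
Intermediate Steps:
a(v) = -3
P(Y) = -15 - 5*Y (P(Y) = 5*(-3 - Y) = -15 - 5*Y)
H = -561 (H = 7*(2*(-15 - 5*5) - 1) + 6 = 7*(2*(-15 - 25) - 1) + 6 = 7*(2*(-40) - 1) + 6 = 7*(-80 - 1) + 6 = 7*(-81) + 6 = -567 + 6 = -561)
H² = (-561)² = 314721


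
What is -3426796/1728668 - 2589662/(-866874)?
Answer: 188258184314/187317167979 ≈ 1.0050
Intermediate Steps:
-3426796/1728668 - 2589662/(-866874) = -3426796*1/1728668 - 2589662*(-1/866874) = -856699/432167 + 1294831/433437 = 188258184314/187317167979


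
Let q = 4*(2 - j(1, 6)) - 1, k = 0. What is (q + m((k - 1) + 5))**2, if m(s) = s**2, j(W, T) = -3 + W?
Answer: 961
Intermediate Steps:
q = 15 (q = 4*(2 - (-3 + 1)) - 1 = 4*(2 - 1*(-2)) - 1 = 4*(2 + 2) - 1 = 4*4 - 1 = 16 - 1 = 15)
(q + m((k - 1) + 5))**2 = (15 + ((0 - 1) + 5)**2)**2 = (15 + (-1 + 5)**2)**2 = (15 + 4**2)**2 = (15 + 16)**2 = 31**2 = 961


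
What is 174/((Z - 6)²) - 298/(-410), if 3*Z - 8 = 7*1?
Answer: 35819/205 ≈ 174.73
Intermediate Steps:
Z = 5 (Z = 8/3 + (7*1)/3 = 8/3 + (⅓)*7 = 8/3 + 7/3 = 5)
174/((Z - 6)²) - 298/(-410) = 174/((5 - 6)²) - 298/(-410) = 174/((-1)²) - 298*(-1/410) = 174/1 + 149/205 = 174*1 + 149/205 = 174 + 149/205 = 35819/205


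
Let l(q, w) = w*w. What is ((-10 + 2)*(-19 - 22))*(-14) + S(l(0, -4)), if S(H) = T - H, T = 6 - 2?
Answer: -4604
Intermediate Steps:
T = 4
l(q, w) = w**2
S(H) = 4 - H
((-10 + 2)*(-19 - 22))*(-14) + S(l(0, -4)) = ((-10 + 2)*(-19 - 22))*(-14) + (4 - 1*(-4)**2) = -8*(-41)*(-14) + (4 - 1*16) = 328*(-14) + (4 - 16) = -4592 - 12 = -4604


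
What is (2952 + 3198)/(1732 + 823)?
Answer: 1230/511 ≈ 2.4070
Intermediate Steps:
(2952 + 3198)/(1732 + 823) = 6150/2555 = 6150*(1/2555) = 1230/511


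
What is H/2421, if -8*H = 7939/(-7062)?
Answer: 7939/136776816 ≈ 5.8043e-5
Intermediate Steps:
H = 7939/56496 (H = -7939/(8*(-7062)) = -7939*(-1)/(8*7062) = -⅛*(-7939/7062) = 7939/56496 ≈ 0.14052)
H/2421 = (7939/56496)/2421 = (7939/56496)*(1/2421) = 7939/136776816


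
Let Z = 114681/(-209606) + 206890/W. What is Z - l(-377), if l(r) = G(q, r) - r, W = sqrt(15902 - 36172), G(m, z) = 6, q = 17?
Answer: -80393779/209606 - 20689*I*sqrt(20270)/2027 ≈ -383.55 - 1453.2*I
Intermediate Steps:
W = I*sqrt(20270) (W = sqrt(-20270) = I*sqrt(20270) ≈ 142.37*I)
l(r) = 6 - r
Z = -114681/209606 - 20689*I*sqrt(20270)/2027 (Z = 114681/(-209606) + 206890/((I*sqrt(20270))) = 114681*(-1/209606) + 206890*(-I*sqrt(20270)/20270) = -114681/209606 - 20689*I*sqrt(20270)/2027 ≈ -0.54713 - 1453.2*I)
Z - l(-377) = (-114681/209606 - 20689*I*sqrt(20270)/2027) - (6 - 1*(-377)) = (-114681/209606 - 20689*I*sqrt(20270)/2027) - (6 + 377) = (-114681/209606 - 20689*I*sqrt(20270)/2027) - 1*383 = (-114681/209606 - 20689*I*sqrt(20270)/2027) - 383 = -80393779/209606 - 20689*I*sqrt(20270)/2027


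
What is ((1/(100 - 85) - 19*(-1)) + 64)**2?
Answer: 1552516/225 ≈ 6900.1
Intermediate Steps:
((1/(100 - 85) - 19*(-1)) + 64)**2 = ((1/15 + 19) + 64)**2 = (286/15 + 64)**2 = (1246/15)**2 = 1552516/225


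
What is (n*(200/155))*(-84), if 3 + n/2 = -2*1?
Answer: 33600/31 ≈ 1083.9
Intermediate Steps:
n = -10 (n = -6 + 2*(-2*1) = -6 + 2*(-2) = -6 - 4 = -10)
(n*(200/155))*(-84) = -2000/155*(-84) = -10*40/31*(-84) = -400/31*(-84) = 33600/31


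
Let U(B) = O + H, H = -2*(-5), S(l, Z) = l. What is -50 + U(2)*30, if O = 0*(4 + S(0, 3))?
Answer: 250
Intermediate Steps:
H = 10
O = 0 (O = 0*(4 + 0) = 0*4 = 0)
U(B) = 10 (U(B) = 0 + 10 = 10)
-50 + U(2)*30 = -50 + 10*30 = -50 + 300 = 250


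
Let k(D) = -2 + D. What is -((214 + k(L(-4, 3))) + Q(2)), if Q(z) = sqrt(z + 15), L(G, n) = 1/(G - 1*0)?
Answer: -847/4 - sqrt(17) ≈ -215.87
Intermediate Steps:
L(G, n) = 1/G (L(G, n) = 1/(G + 0) = 1/G)
Q(z) = sqrt(15 + z)
-((214 + k(L(-4, 3))) + Q(2)) = -((214 + (-2 + 1/(-4))) + sqrt(15 + 2)) = -((214 + (-2 - 1/4)) + sqrt(17)) = -((214 - 9/4) + sqrt(17)) = -(847/4 + sqrt(17)) = -847/4 - sqrt(17)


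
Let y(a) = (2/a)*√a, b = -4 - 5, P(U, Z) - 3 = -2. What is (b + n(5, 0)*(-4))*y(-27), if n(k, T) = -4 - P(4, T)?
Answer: -22*I*√3/9 ≈ -4.2339*I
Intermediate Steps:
P(U, Z) = 1 (P(U, Z) = 3 - 2 = 1)
b = -9
y(a) = 2/√a
n(k, T) = -5 (n(k, T) = -4 - 1*1 = -4 - 1 = -5)
(b + n(5, 0)*(-4))*y(-27) = (-9 - 5*(-4))*(2/√(-27)) = (-9 + 20)*(2*(-I*√3/9)) = 11*(-2*I*√3/9) = -22*I*√3/9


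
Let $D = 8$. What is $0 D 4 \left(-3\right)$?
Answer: $0$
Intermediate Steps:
$0 D 4 \left(-3\right) = 0 \cdot 8 \cdot 4 \left(-3\right) = 0 \left(-12\right) = 0$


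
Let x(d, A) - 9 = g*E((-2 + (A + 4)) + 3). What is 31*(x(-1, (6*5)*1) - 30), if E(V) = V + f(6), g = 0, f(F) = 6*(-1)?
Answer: -651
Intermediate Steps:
f(F) = -6
E(V) = -6 + V (E(V) = V - 6 = -6 + V)
x(d, A) = 9 (x(d, A) = 9 + 0*(-6 + ((-2 + (A + 4)) + 3)) = 9 + 0*(-6 + ((-2 + (4 + A)) + 3)) = 9 + 0*(-6 + ((2 + A) + 3)) = 9 + 0*(-6 + (5 + A)) = 9 + 0*(-1 + A) = 9 + 0 = 9)
31*(x(-1, (6*5)*1) - 30) = 31*(9 - 30) = 31*(-21) = -651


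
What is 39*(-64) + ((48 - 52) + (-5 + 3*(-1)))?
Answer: -2508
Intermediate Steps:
39*(-64) + ((48 - 52) + (-5 + 3*(-1))) = -2496 + (-4 + (-5 - 3)) = -2496 + (-4 - 8) = -2496 - 12 = -2508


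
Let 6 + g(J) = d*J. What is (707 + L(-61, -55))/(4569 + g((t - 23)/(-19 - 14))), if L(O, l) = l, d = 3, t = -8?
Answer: 1793/12556 ≈ 0.14280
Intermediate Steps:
g(J) = -6 + 3*J
(707 + L(-61, -55))/(4569 + g((t - 23)/(-19 - 14))) = (707 - 55)/(4569 + (-6 + 3*((-8 - 23)/(-19 - 14)))) = 652/(4569 + (-6 + 3*(-31/(-33)))) = 652/(4569 + (-6 + 3*(-31*(-1/33)))) = 652/(4569 + (-6 + 3*(31/33))) = 652/(4569 + (-6 + 31/11)) = 652/(4569 - 35/11) = 652/(50224/11) = 652*(11/50224) = 1793/12556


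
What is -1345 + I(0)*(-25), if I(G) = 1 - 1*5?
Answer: -1245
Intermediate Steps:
I(G) = -4 (I(G) = 1 - 5 = -4)
-1345 + I(0)*(-25) = -1345 - 4*(-25) = -1345 + 100 = -1245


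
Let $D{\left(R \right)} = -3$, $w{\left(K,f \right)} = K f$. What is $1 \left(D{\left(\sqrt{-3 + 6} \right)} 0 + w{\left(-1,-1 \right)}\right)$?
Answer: $1$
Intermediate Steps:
$1 \left(D{\left(\sqrt{-3 + 6} \right)} 0 + w{\left(-1,-1 \right)}\right) = 1 \left(\left(-3\right) 0 - -1\right) = 1 \left(0 + 1\right) = 1 \cdot 1 = 1$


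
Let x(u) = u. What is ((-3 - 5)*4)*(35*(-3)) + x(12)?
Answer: 3372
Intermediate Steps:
((-3 - 5)*4)*(35*(-3)) + x(12) = ((-3 - 5)*4)*(35*(-3)) + 12 = -8*4*(-105) + 12 = -32*(-105) + 12 = 3360 + 12 = 3372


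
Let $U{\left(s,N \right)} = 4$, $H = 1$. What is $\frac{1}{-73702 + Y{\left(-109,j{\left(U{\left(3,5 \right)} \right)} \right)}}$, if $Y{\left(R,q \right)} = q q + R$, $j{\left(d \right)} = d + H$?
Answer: $- \frac{1}{73786} \approx -1.3553 \cdot 10^{-5}$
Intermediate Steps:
$j{\left(d \right)} = 1 + d$ ($j{\left(d \right)} = d + 1 = 1 + d$)
$Y{\left(R,q \right)} = R + q^{2}$ ($Y{\left(R,q \right)} = q^{2} + R = R + q^{2}$)
$\frac{1}{-73702 + Y{\left(-109,j{\left(U{\left(3,5 \right)} \right)} \right)}} = \frac{1}{-73702 - \left(109 - \left(1 + 4\right)^{2}\right)} = \frac{1}{-73702 - \left(109 - 5^{2}\right)} = \frac{1}{-73702 + \left(-109 + 25\right)} = \frac{1}{-73702 - 84} = \frac{1}{-73786} = - \frac{1}{73786}$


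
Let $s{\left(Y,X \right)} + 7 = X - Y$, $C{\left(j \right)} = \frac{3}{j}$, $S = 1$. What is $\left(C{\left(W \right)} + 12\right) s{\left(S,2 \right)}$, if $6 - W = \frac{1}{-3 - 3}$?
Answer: $- \frac{2772}{37} \approx -74.919$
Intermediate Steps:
$W = \frac{37}{6}$ ($W = 6 - \frac{1}{-3 - 3} = 6 - \frac{1}{-6} = 6 - - \frac{1}{6} = 6 + \frac{1}{6} = \frac{37}{6} \approx 6.1667$)
$s{\left(Y,X \right)} = -7 + X - Y$ ($s{\left(Y,X \right)} = -7 + \left(X - Y\right) = -7 + X - Y$)
$\left(C{\left(W \right)} + 12\right) s{\left(S,2 \right)} = \left(\frac{3}{\frac{37}{6}} + 12\right) \left(-7 + 2 - 1\right) = \left(3 \cdot \frac{6}{37} + 12\right) \left(-7 + 2 - 1\right) = \left(\frac{18}{37} + 12\right) \left(-6\right) = \frac{462}{37} \left(-6\right) = - \frac{2772}{37}$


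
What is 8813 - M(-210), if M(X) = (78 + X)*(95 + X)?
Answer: -6367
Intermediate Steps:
8813 - M(-210) = 8813 - (7410 + (-210)² + 173*(-210)) = 8813 - (7410 + 44100 - 36330) = 8813 - 1*15180 = 8813 - 15180 = -6367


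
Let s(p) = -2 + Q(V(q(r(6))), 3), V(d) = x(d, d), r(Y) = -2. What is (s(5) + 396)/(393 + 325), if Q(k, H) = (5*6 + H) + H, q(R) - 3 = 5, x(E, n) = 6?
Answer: 215/359 ≈ 0.59889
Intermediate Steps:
q(R) = 8 (q(R) = 3 + 5 = 8)
V(d) = 6
Q(k, H) = 30 + 2*H (Q(k, H) = (30 + H) + H = 30 + 2*H)
s(p) = 34 (s(p) = -2 + (30 + 2*3) = -2 + (30 + 6) = -2 + 36 = 34)
(s(5) + 396)/(393 + 325) = (34 + 396)/(393 + 325) = 430/718 = 430*(1/718) = 215/359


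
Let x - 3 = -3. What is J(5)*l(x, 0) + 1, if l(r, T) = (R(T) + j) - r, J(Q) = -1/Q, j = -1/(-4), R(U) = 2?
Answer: 11/20 ≈ 0.55000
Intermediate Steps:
x = 0 (x = 3 - 3 = 0)
j = ¼ (j = -1*(-¼) = ¼ ≈ 0.25000)
l(r, T) = 9/4 - r (l(r, T) = (2 + ¼) - r = 9/4 - r)
J(5)*l(x, 0) + 1 = (-1/5)*(9/4 - 1*0) + 1 = (-1*⅕)*(9/4 + 0) + 1 = -⅕*9/4 + 1 = -9/20 + 1 = 11/20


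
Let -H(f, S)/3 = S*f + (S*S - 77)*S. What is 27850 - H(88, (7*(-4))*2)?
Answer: -500846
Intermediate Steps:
H(f, S) = -3*S*f - 3*S*(-77 + S**2) (H(f, S) = -3*(S*f + (S*S - 77)*S) = -3*(S*f + (S**2 - 77)*S) = -3*(S*f + (-77 + S**2)*S) = -3*(S*f + S*(-77 + S**2)) = -3*S*f - 3*S*(-77 + S**2))
27850 - H(88, (7*(-4))*2) = 27850 - 3*(7*(-4))*2*(77 - 1*88 - ((7*(-4))*2)**2) = 27850 - 3*(-28*2)*(77 - 88 - (-28*2)**2) = 27850 - 3*(-56)*(77 - 88 - 1*(-56)**2) = 27850 - 3*(-56)*(77 - 88 - 1*3136) = 27850 - 3*(-56)*(77 - 88 - 3136) = 27850 - 3*(-56)*(-3147) = 27850 - 1*528696 = 27850 - 528696 = -500846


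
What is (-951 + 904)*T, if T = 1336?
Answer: -62792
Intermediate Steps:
(-951 + 904)*T = (-951 + 904)*1336 = -47*1336 = -62792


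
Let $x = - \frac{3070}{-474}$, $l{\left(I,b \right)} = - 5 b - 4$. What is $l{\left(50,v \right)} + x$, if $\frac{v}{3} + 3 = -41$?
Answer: $\frac{157007}{237} \approx 662.48$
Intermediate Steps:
$v = -132$ ($v = -9 + 3 \left(-41\right) = -9 - 123 = -132$)
$l{\left(I,b \right)} = -4 - 5 b$
$x = \frac{1535}{237}$ ($x = \left(-3070\right) \left(- \frac{1}{474}\right) = \frac{1535}{237} \approx 6.4768$)
$l{\left(50,v \right)} + x = \left(-4 - -660\right) + \frac{1535}{237} = \left(-4 + 660\right) + \frac{1535}{237} = 656 + \frac{1535}{237} = \frac{157007}{237}$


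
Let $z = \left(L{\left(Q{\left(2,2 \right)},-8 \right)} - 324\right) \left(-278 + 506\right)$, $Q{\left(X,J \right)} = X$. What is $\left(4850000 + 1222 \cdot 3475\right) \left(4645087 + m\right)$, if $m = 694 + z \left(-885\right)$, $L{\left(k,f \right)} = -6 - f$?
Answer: $633285215859450$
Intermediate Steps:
$z = -73416$ ($z = \left(\left(-6 - -8\right) - 324\right) \left(-278 + 506\right) = \left(\left(-6 + 8\right) - 324\right) 228 = \left(2 - 324\right) 228 = \left(-322\right) 228 = -73416$)
$m = 64973854$ ($m = 694 - -64973160 = 694 + 64973160 = 64973854$)
$\left(4850000 + 1222 \cdot 3475\right) \left(4645087 + m\right) = \left(4850000 + 1222 \cdot 3475\right) \left(4645087 + 64973854\right) = \left(4850000 + 4246450\right) 69618941 = 9096450 \cdot 69618941 = 633285215859450$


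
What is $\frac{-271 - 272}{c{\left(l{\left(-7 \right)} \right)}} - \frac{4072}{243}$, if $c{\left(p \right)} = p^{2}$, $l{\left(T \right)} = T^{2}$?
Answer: $- \frac{9908821}{583443} \approx -16.983$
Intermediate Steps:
$\frac{-271 - 272}{c{\left(l{\left(-7 \right)} \right)}} - \frac{4072}{243} = \frac{-271 - 272}{\left(\left(-7\right)^{2}\right)^{2}} - \frac{4072}{243} = - \frac{543}{49^{2}} - \frac{4072}{243} = - \frac{543}{2401} - \frac{4072}{243} = - \frac{9908821}{583443}$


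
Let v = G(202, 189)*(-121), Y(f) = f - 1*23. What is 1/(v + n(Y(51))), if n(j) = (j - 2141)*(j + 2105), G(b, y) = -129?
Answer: -1/4491420 ≈ -2.2265e-7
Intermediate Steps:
Y(f) = -23 + f (Y(f) = f - 23 = -23 + f)
n(j) = (-2141 + j)*(2105 + j)
v = 15609 (v = -129*(-121) = 15609)
1/(v + n(Y(51))) = 1/(15609 + (-4506805 + (-23 + 51)² - 36*(-23 + 51))) = 1/(15609 + (-4506805 + 28² - 36*28)) = 1/(15609 + (-4506805 + 784 - 1008)) = 1/(15609 - 4507029) = 1/(-4491420) = -1/4491420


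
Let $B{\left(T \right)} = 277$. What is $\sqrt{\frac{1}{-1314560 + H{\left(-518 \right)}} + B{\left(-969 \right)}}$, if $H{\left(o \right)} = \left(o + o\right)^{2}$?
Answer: $\frac{\sqrt{1007731485033}}{60316} \approx 16.643$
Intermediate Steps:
$H{\left(o \right)} = 4 o^{2}$ ($H{\left(o \right)} = \left(2 o\right)^{2} = 4 o^{2}$)
$\sqrt{\frac{1}{-1314560 + H{\left(-518 \right)}} + B{\left(-969 \right)}} = \sqrt{\frac{1}{-1314560 + 4 \left(-518\right)^{2}} + 277} = \sqrt{\frac{1}{-1314560 + 4 \cdot 268324} + 277} = \sqrt{\frac{1}{-1314560 + 1073296} + 277} = \sqrt{\frac{1}{-241264} + 277} = \sqrt{- \frac{1}{241264} + 277} = \sqrt{\frac{66830127}{241264}} = \frac{\sqrt{1007731485033}}{60316}$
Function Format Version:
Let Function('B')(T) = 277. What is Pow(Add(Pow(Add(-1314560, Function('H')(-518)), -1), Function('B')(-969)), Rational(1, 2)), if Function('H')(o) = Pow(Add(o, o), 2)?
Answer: Mul(Rational(1, 60316), Pow(1007731485033, Rational(1, 2))) ≈ 16.643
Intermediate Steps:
Function('H')(o) = Mul(4, Pow(o, 2)) (Function('H')(o) = Pow(Mul(2, o), 2) = Mul(4, Pow(o, 2)))
Pow(Add(Pow(Add(-1314560, Function('H')(-518)), -1), Function('B')(-969)), Rational(1, 2)) = Pow(Add(Pow(Add(-1314560, Mul(4, Pow(-518, 2))), -1), 277), Rational(1, 2)) = Pow(Add(Pow(Add(-1314560, Mul(4, 268324)), -1), 277), Rational(1, 2)) = Pow(Add(Pow(Add(-1314560, 1073296), -1), 277), Rational(1, 2)) = Pow(Add(Pow(-241264, -1), 277), Rational(1, 2)) = Pow(Add(Rational(-1, 241264), 277), Rational(1, 2)) = Pow(Rational(66830127, 241264), Rational(1, 2)) = Mul(Rational(1, 60316), Pow(1007731485033, Rational(1, 2)))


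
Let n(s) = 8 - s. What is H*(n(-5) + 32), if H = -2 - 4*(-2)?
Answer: 270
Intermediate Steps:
H = 6 (H = -2 + 8 = 6)
H*(n(-5) + 32) = 6*((8 - 1*(-5)) + 32) = 6*((8 + 5) + 32) = 6*(13 + 32) = 6*45 = 270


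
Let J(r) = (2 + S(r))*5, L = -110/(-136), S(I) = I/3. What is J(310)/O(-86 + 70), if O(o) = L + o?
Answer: -107440/3099 ≈ -34.669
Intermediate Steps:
S(I) = I/3 (S(I) = I*(⅓) = I/3)
L = 55/68 (L = -110*(-1/136) = 55/68 ≈ 0.80882)
J(r) = 10 + 5*r/3 (J(r) = (2 + r/3)*5 = 10 + 5*r/3)
O(o) = 55/68 + o
J(310)/O(-86 + 70) = (10 + (5/3)*310)/(55/68 + (-86 + 70)) = (10 + 1550/3)/(55/68 - 16) = 1580/(3*(-1033/68)) = (1580/3)*(-68/1033) = -107440/3099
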